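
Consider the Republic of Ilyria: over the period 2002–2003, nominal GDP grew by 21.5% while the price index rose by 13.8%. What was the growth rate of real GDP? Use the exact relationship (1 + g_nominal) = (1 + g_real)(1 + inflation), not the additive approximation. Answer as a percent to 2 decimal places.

(1 + g_nom) = (1 + g_real)(1 + π), so g_real = 1.2150 / 1.1380 − 1 = 0.06766.

6.77%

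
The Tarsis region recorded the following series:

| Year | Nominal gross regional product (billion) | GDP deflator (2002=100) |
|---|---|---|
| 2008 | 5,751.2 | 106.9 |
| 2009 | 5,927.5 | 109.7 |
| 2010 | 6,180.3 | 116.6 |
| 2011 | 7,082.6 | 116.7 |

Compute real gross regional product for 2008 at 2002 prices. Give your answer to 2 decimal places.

5,379.98 billion

Real gross regional product 2008 = 5751.2 / 1.069 = 5379.98.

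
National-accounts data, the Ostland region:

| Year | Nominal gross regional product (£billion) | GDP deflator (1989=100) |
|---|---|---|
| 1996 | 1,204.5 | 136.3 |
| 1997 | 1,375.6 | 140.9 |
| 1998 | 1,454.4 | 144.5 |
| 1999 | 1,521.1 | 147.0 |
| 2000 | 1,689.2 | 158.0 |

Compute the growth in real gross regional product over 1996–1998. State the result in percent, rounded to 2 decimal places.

13.90%

Real gross regional product 1996 = 1204.5/1.363 = 883.71.
Real gross regional product 1998 = 1454.4/1.445 = 1006.51.
Change = 1006.51/883.71 − 1 = 0.1390.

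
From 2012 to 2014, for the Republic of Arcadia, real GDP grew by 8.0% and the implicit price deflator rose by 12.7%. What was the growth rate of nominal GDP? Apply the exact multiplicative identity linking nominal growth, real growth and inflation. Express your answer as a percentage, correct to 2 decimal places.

(1 + g_nom) = (1 + g_real)(1 + π) = 1.0800 × 1.1270 = 1.21716.

21.72%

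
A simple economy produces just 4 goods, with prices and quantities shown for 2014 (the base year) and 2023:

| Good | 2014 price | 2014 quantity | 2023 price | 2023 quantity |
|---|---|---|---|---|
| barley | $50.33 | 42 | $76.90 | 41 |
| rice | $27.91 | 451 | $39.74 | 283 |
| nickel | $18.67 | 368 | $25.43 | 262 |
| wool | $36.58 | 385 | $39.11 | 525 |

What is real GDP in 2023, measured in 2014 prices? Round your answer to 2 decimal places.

$34058.10

Real GDP 2023 = Σ (p_2014 × q_2023) = 50.33·41 + 27.91·283 + 18.67·262 + 36.58·525 = 34058.10.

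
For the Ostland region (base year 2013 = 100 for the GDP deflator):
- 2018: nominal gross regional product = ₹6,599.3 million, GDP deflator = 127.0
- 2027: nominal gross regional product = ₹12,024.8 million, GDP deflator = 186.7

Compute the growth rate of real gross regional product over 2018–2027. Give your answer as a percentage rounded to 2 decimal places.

Real gross regional product 2018 = 6599.3 / 1.270 = 5196.30.
Real gross regional product 2027 = 12024.8 / 1.867 = 6440.71.
Real growth = 6440.71 / 5196.30 − 1 = 0.2395.

23.95%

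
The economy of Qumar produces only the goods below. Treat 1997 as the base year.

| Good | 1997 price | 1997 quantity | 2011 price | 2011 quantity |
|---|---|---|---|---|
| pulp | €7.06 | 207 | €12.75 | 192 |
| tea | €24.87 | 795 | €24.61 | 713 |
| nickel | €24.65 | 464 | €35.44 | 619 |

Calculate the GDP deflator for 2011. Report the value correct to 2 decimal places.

122.09

Nominal GDP 2011 = 12.75·192 + 24.61·713 + 35.44·619 = 41932.29.
Real GDP 2011 (at 1997 prices) = 7.06·192 + 24.87·713 + 24.65·619 = 34346.18.
Deflator = Nominal/Real × 100 = 41932.29/34346.18 × 100 = 122.087.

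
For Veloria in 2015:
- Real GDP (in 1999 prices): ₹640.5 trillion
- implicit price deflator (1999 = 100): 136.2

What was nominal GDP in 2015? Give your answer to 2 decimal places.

₹872.36 trillion

Nominal GDP = Real × (implicit price deflator/100) = 640.5 × 1.362 = 872.36.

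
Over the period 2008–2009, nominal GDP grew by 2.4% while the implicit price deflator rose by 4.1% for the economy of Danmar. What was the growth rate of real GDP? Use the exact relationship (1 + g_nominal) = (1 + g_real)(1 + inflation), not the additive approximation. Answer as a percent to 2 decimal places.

-1.63%

(1 + g_nom) = (1 + g_real)(1 + π), so g_real = 1.0240 / 1.0410 − 1 = -0.01633.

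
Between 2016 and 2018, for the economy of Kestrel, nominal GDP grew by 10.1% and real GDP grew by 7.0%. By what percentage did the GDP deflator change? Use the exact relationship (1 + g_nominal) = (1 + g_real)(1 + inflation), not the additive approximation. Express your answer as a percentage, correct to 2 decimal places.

(1 + g_nom) = (1 + g_real)(1 + π), so π = 1.1010 / 1.0700 − 1 = 0.02897.

2.90%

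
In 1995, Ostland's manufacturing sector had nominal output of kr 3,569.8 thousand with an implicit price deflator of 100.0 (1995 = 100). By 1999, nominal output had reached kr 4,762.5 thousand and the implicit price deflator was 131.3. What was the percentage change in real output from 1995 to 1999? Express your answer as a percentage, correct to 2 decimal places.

1.61%

Real output 1995 = 3569.8 / 1.000 = 3569.80.
Real output 1999 = 4762.5 / 1.313 = 3627.19.
Real growth = 3627.19 / 3569.80 − 1 = 0.0161.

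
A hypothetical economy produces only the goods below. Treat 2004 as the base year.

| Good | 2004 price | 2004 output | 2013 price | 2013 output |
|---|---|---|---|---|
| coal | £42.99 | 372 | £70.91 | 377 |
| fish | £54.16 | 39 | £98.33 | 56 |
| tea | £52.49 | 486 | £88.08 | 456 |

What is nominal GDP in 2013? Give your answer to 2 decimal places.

Nominal GDP 2013 = Σ (p_2013 × q_2013) = 70.91·377 + 98.33·56 + 88.08·456 = 72404.03.

£72404.03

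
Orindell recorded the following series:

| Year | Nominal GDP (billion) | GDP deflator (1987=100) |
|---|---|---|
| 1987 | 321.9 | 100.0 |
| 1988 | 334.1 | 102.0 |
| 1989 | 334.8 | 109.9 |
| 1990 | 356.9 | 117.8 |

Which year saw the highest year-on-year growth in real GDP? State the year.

1988: real = 334.1/1.020 = 327.55; growth vs 1987 (321.90) = 1.76%.
1989: real = 334.8/1.099 = 304.64; growth vs 1988 (327.55) = -6.99%.
1990: real = 356.9/1.178 = 302.97; growth vs 1989 (304.64) = -0.55%.

1988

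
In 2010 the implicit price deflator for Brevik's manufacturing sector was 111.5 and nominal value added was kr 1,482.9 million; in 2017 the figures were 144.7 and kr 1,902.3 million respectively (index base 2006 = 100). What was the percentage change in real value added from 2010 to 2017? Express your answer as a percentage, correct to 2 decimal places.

-1.15%

Deflate each year: 2010 → 1482.9/1.115 = 1329.96; 2017 → 1902.3/1.447 = 1314.65.
So real value added changed by 1314.65/1329.96 − 1 = -0.0115, i.e. -1.15%.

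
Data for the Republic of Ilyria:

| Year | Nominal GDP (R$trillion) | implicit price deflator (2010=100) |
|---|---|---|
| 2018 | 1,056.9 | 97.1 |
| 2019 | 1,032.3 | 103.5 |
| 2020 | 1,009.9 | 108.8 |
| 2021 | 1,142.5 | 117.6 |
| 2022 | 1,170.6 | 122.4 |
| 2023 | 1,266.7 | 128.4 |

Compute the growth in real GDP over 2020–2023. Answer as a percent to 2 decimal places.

6.28%

Real GDP 2020 = 1009.9/1.088 = 928.22.
Real GDP 2023 = 1266.7/1.284 = 986.53.
Change = 986.53/928.22 − 1 = 0.0628.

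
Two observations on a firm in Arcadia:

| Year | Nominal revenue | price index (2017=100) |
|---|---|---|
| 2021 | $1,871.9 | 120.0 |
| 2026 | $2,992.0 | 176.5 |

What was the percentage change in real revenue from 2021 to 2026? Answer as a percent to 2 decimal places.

Real revenue 2021 = 1871.9 / 1.200 = 1559.92.
Real revenue 2026 = 2992.0 / 1.765 = 1695.18.
Real growth = 1695.18 / 1559.92 − 1 = 0.0867.

8.67%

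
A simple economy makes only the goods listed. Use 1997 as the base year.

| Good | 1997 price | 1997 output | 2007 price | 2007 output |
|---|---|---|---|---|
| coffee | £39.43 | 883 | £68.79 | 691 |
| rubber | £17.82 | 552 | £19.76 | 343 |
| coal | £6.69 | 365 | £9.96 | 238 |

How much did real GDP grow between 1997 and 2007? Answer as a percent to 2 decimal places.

-25.79%

Real GDP 1997 = Nominal GDP 1997 = 39.43·883 + 17.82·552 + 6.69·365 = 47095.18.
Real GDP 2007 (at 1997 prices) = 39.43·691 + 17.82·343 + 6.69·238 = 34950.61.
Real growth = 34950.61/47095.18 − 1 = -0.2579.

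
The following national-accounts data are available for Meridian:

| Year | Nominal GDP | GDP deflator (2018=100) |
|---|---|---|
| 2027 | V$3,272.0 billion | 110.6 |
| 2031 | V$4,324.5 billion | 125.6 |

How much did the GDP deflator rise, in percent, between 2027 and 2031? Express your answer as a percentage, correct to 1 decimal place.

Price-level change = 125.6 / 110.6 − 1 = 0.1356.

13.6%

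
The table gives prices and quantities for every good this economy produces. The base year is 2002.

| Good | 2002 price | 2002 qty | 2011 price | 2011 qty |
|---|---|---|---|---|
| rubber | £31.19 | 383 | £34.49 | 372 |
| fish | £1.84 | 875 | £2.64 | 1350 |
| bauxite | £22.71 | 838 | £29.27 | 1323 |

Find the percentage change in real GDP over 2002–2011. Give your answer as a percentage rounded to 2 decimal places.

35.43%

Real GDP 2002 = Nominal GDP 2002 = 31.19·383 + 1.84·875 + 22.71·838 = 32586.75.
Real GDP 2011 (at 2002 prices) = 31.19·372 + 1.84·1350 + 22.71·1323 = 44132.01.
Real growth = 44132.01/32586.75 − 1 = 0.3543.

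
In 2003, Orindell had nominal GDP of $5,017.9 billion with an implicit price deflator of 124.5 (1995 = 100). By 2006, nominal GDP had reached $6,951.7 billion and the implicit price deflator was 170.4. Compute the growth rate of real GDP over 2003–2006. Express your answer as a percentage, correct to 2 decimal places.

1.22%

Deflate each year: 2003 → 5017.9/1.245 = 4030.44; 2006 → 6951.7/1.704 = 4079.64.
So real GDP changed by 4079.64/4030.44 − 1 = 0.0122, i.e. 1.22%.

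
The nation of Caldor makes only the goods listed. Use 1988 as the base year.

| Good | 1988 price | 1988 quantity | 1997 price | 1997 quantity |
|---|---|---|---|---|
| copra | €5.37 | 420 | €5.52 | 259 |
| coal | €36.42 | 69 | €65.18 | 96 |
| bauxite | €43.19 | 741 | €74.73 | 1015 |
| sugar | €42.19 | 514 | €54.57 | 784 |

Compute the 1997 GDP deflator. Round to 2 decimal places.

154.42

Nominal GDP 1997 = 5.52·259 + 65.18·96 + 74.73·1015 + 54.57·784 = 126320.79.
Real GDP 1997 (at 1988 prices) = 5.37·259 + 36.42·96 + 43.19·1015 + 42.19·784 = 81801.96.
Deflator = Nominal/Real × 100 = 126320.79/81801.96 × 100 = 154.423.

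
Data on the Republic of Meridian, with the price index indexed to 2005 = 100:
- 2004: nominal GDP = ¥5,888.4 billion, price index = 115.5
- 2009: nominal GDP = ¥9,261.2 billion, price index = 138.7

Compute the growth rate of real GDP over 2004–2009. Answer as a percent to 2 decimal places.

30.97%

Real GDP 2004 = 5888.4 / 1.155 = 5098.18.
Real GDP 2009 = 9261.2 / 1.387 = 6677.14.
Real growth = 6677.14 / 5098.18 − 1 = 0.3097.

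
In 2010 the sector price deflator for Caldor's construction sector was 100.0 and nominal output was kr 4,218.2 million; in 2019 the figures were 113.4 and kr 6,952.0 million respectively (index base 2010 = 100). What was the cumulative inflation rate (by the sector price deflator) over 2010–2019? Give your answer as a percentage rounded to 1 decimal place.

13.4%

Price-level change = 113.4 / 100.0 − 1 = 0.1340.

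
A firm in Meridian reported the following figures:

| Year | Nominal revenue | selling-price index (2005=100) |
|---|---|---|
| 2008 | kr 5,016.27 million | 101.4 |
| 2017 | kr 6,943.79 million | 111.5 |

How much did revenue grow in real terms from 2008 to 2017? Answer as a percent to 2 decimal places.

25.89%

Deflate each year: 2008 → 5016.27/1.014 = 4947.01; 2017 → 6943.79/1.115 = 6227.61.
So real revenue changed by 6227.61/4947.01 − 1 = 0.2589, i.e. 25.89%.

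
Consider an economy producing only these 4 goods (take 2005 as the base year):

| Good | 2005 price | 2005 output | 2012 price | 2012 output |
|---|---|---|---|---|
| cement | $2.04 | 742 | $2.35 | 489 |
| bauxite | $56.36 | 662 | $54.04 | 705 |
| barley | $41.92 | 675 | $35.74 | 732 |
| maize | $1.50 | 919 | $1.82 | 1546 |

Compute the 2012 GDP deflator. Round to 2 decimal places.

Nominal GDP 2012 = 2.35·489 + 54.04·705 + 35.74·732 + 1.82·1546 = 68222.75.
Real GDP 2012 (at 2005 prices) = 2.04·489 + 56.36·705 + 41.92·732 + 1.50·1546 = 73735.80.
Deflator = Nominal/Real × 100 = 68222.75/73735.80 × 100 = 92.523.

92.52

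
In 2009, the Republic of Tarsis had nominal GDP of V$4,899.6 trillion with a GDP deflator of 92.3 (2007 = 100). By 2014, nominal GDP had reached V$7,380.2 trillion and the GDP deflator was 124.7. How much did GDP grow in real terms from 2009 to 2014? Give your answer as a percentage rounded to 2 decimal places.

Deflate each year: 2009 → 4899.6/0.923 = 5308.34; 2014 → 7380.2/1.247 = 5918.36.
So real GDP changed by 5918.36/5308.34 − 1 = 0.1149, i.e. 11.49%.

11.49%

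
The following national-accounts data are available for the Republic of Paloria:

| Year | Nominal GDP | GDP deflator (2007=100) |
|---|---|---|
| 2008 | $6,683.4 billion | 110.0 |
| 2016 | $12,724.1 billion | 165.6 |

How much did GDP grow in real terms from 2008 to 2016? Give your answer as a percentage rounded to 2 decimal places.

Real GDP 2008 = 6683.4 / 1.100 = 6075.82.
Real GDP 2016 = 12724.1 / 1.656 = 7683.64.
Real growth = 7683.64 / 6075.82 − 1 = 0.2646.

26.46%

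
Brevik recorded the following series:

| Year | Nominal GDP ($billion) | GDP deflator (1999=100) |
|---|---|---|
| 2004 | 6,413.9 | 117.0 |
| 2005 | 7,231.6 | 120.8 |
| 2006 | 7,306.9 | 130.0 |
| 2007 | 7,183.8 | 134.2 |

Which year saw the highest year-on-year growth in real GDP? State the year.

2005

2005: real = 7231.6/1.208 = 5986.42; growth vs 2004 (5481.97) = 9.20%.
2006: real = 7306.9/1.300 = 5620.69; growth vs 2005 (5986.42) = -6.11%.
2007: real = 7183.8/1.342 = 5353.06; growth vs 2006 (5620.69) = -4.76%.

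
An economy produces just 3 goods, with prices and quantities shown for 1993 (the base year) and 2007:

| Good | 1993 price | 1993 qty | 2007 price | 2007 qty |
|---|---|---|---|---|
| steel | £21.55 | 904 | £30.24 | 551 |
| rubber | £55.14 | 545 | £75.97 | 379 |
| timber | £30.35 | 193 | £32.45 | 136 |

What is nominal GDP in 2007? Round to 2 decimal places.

£49868.07

Nominal GDP 2007 = Σ (p_2007 × q_2007) = 30.24·551 + 75.97·379 + 32.45·136 = 49868.07.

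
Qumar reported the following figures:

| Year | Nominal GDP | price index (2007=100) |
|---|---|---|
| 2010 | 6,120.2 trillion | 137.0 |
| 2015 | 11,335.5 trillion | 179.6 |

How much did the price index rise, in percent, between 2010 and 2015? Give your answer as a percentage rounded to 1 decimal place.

31.1%

Price-level change = 179.6 / 137.0 − 1 = 0.3109.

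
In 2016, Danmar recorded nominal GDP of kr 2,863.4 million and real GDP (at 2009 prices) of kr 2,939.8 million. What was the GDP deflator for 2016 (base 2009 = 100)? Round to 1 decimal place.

GDP deflator = (Nominal / Real) × 100 = 2863.4 / 2939.8 × 100 = 97.40.

97.4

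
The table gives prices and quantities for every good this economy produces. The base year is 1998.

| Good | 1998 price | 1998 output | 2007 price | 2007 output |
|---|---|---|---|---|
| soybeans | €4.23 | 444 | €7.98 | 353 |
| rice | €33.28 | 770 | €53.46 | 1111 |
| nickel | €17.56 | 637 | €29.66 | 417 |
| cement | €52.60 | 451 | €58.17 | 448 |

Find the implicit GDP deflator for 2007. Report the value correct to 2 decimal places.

Nominal GDP 2007 = 7.98·353 + 53.46·1111 + 29.66·417 + 58.17·448 = 100639.38.
Real GDP 2007 (at 1998 prices) = 4.23·353 + 33.28·1111 + 17.56·417 + 52.60·448 = 69354.59.
Deflator = Nominal/Real × 100 = 100639.38/69354.59 × 100 = 145.108.

145.11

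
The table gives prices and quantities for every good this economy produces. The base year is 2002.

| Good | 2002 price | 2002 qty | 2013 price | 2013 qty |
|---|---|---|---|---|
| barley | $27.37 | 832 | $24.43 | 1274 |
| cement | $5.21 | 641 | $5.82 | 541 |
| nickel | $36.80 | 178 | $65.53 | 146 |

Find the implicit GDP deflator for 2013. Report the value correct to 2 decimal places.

Nominal GDP 2013 = 24.43·1274 + 5.82·541 + 65.53·146 = 43839.82.
Real GDP 2013 (at 2002 prices) = 27.37·1274 + 5.21·541 + 36.80·146 = 43060.79.
Deflator = Nominal/Real × 100 = 43839.82/43060.79 × 100 = 101.809.

101.81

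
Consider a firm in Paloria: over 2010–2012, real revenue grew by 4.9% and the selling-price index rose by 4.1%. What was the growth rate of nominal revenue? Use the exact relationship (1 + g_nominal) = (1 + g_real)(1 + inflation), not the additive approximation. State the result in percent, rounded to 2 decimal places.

(1 + g_nom) = (1 + g_real)(1 + π) = 1.0490 × 1.0410 = 1.09201.

9.20%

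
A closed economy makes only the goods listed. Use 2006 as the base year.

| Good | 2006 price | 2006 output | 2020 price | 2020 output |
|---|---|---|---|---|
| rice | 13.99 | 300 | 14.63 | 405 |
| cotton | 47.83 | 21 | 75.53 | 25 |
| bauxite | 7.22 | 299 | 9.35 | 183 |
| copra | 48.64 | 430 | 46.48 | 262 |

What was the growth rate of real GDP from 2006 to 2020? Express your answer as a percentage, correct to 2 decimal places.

-25.99%

Real GDP 2006 = Nominal GDP 2006 = 13.99·300 + 47.83·21 + 7.22·299 + 48.64·430 = 28275.41.
Real GDP 2020 (at 2006 prices) = 13.99·405 + 47.83·25 + 7.22·183 + 48.64·262 = 20926.64.
Real growth = 20926.64/28275.41 − 1 = -0.2599.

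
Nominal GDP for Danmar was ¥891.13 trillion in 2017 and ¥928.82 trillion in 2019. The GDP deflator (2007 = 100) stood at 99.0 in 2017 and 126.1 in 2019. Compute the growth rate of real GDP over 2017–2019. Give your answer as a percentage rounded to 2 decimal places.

-18.17%

Real GDP 2017 = 891.13 / 0.990 = 900.13.
Real GDP 2019 = 928.82 / 1.261 = 736.57.
Real growth = 736.57 / 900.13 − 1 = -0.1817.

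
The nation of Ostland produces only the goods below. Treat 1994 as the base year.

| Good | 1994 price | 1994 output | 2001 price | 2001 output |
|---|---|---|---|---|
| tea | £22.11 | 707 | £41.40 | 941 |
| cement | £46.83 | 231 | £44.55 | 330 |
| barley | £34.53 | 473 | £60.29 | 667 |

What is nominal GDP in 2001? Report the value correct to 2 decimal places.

Nominal GDP 2001 = Σ (p_2001 × q_2001) = 41.40·941 + 44.55·330 + 60.29·667 = 93872.33.

£93872.33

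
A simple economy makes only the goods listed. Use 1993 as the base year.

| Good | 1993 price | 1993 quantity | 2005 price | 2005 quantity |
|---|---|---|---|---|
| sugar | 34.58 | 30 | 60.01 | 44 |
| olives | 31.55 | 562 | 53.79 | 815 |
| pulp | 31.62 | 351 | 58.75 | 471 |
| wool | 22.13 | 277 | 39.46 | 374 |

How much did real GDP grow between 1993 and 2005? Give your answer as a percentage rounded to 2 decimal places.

40.02%

Real GDP 1993 = Nominal GDP 1993 = 34.58·30 + 31.55·562 + 31.62·351 + 22.13·277 = 35997.13.
Real GDP 2005 (at 1993 prices) = 34.58·44 + 31.55·815 + 31.62·471 + 22.13·374 = 50404.41.
Real growth = 50404.41/35997.13 − 1 = 0.4002.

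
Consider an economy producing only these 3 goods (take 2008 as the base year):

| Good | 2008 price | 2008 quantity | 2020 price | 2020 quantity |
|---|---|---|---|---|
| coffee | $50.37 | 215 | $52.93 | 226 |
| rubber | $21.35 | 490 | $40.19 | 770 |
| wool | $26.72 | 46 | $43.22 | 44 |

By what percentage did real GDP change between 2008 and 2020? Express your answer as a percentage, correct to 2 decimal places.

28.77%

Real GDP 2008 = Nominal GDP 2008 = 50.37·215 + 21.35·490 + 26.72·46 = 22520.17.
Real GDP 2020 (at 2008 prices) = 50.37·226 + 21.35·770 + 26.72·44 = 28998.80.
Real growth = 28998.80/22520.17 − 1 = 0.2877.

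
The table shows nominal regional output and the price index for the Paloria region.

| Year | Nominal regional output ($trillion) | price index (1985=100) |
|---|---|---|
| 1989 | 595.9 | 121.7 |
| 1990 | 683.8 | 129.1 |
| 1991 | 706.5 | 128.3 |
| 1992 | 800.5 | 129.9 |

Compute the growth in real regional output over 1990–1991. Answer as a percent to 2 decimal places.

3.96%

Real regional output 1990 = 683.8/1.291 = 529.67.
Real regional output 1991 = 706.5/1.283 = 550.66.
Change = 550.66/529.67 − 1 = 0.0396.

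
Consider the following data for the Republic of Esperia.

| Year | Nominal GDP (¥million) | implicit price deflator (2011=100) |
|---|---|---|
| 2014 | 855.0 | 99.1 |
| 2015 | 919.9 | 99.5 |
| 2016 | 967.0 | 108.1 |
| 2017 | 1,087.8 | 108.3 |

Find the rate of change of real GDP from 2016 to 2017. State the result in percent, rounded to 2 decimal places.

Real GDP 2016 = 967.0/1.081 = 894.54.
Real GDP 2017 = 1087.8/1.083 = 1004.43.
Change = 1004.43/894.54 − 1 = 0.1228.

12.28%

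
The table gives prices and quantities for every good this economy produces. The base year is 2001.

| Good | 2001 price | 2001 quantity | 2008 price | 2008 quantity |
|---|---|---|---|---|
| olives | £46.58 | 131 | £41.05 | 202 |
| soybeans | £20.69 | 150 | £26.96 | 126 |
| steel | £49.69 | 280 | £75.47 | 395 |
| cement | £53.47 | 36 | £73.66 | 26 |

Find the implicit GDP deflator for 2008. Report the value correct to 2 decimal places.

131.43

Nominal GDP 2008 = 41.05·202 + 26.96·126 + 75.47·395 + 73.66·26 = 43414.87.
Real GDP 2008 (at 2001 prices) = 46.58·202 + 20.69·126 + 49.69·395 + 53.47·26 = 33033.87.
Deflator = Nominal/Real × 100 = 43414.87/33033.87 × 100 = 131.425.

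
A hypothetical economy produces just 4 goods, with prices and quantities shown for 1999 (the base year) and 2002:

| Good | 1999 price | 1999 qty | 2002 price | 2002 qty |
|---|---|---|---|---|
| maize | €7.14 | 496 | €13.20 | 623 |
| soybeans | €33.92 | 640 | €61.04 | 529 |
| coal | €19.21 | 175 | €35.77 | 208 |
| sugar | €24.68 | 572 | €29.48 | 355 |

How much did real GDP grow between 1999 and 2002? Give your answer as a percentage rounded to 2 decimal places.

Real GDP 1999 = Nominal GDP 1999 = 7.14·496 + 33.92·640 + 19.21·175 + 24.68·572 = 42728.95.
Real GDP 2002 (at 1999 prices) = 7.14·623 + 33.92·529 + 19.21·208 + 24.68·355 = 35148.98.
Real growth = 35148.98/42728.95 − 1 = -0.1774.

-17.74%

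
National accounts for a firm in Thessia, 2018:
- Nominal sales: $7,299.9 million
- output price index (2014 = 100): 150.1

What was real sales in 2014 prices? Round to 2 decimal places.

Real sales = Nominal / (output price index/100) = 7299.9 / 1.501 = 4863.36.

$4,863.36 million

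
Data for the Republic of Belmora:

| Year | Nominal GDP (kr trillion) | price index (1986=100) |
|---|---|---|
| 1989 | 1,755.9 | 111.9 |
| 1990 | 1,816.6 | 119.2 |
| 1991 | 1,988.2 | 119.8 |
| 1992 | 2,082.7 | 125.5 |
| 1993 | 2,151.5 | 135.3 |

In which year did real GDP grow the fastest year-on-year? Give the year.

1990: real = 1816.6/1.192 = 1523.99; growth vs 1989 (1569.17) = -2.88%.
1991: real = 1988.2/1.198 = 1659.60; growth vs 1990 (1523.99) = 8.90%.
1992: real = 2082.7/1.255 = 1659.52; growth vs 1991 (1659.60) = 0.00%.
1993: real = 2151.5/1.353 = 1590.17; growth vs 1992 (1659.52) = -4.18%.

1991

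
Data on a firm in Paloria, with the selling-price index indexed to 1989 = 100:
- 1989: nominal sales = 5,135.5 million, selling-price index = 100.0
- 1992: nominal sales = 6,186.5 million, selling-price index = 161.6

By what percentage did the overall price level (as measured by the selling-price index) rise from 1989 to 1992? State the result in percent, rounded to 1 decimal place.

Price-level change = 161.6 / 100.0 − 1 = 0.6160.

61.6%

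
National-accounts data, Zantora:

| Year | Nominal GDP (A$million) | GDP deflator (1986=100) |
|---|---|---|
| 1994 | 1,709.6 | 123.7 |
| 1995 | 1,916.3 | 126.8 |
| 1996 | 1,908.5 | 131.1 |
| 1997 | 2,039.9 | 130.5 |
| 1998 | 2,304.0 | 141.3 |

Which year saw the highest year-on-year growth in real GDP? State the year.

1995: real = 1916.3/1.268 = 1511.28; growth vs 1994 (1382.05) = 9.35%.
1996: real = 1908.5/1.311 = 1455.76; growth vs 1995 (1511.28) = -3.67%.
1997: real = 2039.9/1.305 = 1563.14; growth vs 1996 (1455.76) = 7.38%.
1998: real = 2304.0/1.413 = 1630.57; growth vs 1997 (1563.14) = 4.31%.

1995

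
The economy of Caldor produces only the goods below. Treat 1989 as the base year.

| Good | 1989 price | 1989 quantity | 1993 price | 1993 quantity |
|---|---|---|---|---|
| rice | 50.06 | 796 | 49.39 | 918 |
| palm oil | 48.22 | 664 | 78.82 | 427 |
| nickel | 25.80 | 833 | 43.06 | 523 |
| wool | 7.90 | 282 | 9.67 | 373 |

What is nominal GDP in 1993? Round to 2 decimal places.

105123.45

Nominal GDP 1993 = Σ (p_1993 × q_1993) = 49.39·918 + 78.82·427 + 43.06·523 + 9.67·373 = 105123.45.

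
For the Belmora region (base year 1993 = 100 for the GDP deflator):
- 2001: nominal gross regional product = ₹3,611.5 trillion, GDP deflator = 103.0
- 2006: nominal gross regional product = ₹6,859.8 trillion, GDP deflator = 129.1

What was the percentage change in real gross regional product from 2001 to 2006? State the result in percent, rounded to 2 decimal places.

Deflate each year: 2001 → 3611.5/1.030 = 3506.31; 2006 → 6859.8/1.291 = 5313.56.
So real gross regional product changed by 5313.56/3506.31 − 1 = 0.5154, i.e. 51.54%.

51.54%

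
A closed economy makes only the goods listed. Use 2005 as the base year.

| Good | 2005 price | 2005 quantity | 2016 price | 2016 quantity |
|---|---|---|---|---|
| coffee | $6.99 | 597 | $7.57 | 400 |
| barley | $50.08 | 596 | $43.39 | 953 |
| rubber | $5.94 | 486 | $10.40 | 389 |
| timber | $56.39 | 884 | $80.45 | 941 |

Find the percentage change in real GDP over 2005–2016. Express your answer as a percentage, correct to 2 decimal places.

Real GDP 2005 = Nominal GDP 2005 = 6.99·597 + 50.08·596 + 5.94·486 + 56.39·884 = 86756.31.
Real GDP 2016 (at 2005 prices) = 6.99·400 + 50.08·953 + 5.94·389 + 56.39·941 = 105895.89.
Real growth = 105895.89/86756.31 − 1 = 0.2206.

22.06%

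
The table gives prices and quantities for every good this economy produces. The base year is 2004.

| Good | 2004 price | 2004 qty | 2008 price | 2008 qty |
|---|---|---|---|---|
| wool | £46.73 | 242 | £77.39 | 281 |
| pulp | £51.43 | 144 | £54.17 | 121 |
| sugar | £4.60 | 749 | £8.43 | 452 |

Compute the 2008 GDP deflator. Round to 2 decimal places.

149.82

Nominal GDP 2008 = 77.39·281 + 54.17·121 + 8.43·452 = 32111.52.
Real GDP 2008 (at 2004 prices) = 46.73·281 + 51.43·121 + 4.60·452 = 21433.36.
Deflator = Nominal/Real × 100 = 32111.52/21433.36 × 100 = 149.820.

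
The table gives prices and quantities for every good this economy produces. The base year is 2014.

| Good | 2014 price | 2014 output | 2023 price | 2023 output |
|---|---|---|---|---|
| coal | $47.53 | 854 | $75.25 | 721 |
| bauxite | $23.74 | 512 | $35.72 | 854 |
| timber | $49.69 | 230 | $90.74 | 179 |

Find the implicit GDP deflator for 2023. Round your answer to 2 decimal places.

159.22

Nominal GDP 2023 = 75.25·721 + 35.72·854 + 90.74·179 = 101002.59.
Real GDP 2023 (at 2014 prices) = 47.53·721 + 23.74·854 + 49.69·179 = 63437.60.
Deflator = Nominal/Real × 100 = 101002.59/63437.60 × 100 = 159.216.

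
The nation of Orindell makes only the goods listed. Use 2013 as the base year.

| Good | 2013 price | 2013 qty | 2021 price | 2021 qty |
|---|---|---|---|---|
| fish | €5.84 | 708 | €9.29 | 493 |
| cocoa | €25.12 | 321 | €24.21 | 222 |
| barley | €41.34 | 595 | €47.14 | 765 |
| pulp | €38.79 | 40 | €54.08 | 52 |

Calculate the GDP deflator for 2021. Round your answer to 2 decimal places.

Nominal GDP 2021 = 9.29·493 + 24.21·222 + 47.14·765 + 54.08·52 = 48828.85.
Real GDP 2021 (at 2013 prices) = 5.84·493 + 25.12·222 + 41.34·765 + 38.79·52 = 42097.94.
Deflator = Nominal/Real × 100 = 48828.85/42097.94 × 100 = 115.989.

115.99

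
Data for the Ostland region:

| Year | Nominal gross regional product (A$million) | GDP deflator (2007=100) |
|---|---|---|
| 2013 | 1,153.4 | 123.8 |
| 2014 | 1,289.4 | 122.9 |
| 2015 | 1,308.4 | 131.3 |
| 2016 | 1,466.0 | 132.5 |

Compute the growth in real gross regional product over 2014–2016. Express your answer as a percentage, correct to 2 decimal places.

5.46%

Real gross regional product 2014 = 1289.4/1.229 = 1049.15.
Real gross regional product 2016 = 1466.0/1.325 = 1106.42.
Change = 1106.42/1049.15 − 1 = 0.0546.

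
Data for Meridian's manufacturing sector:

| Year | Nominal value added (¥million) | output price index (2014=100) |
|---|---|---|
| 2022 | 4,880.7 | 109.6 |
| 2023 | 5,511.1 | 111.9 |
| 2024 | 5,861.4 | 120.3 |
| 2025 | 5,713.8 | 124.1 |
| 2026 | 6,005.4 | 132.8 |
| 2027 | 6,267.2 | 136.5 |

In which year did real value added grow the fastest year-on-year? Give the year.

2023: real = 5511.1/1.119 = 4925.02; growth vs 2022 (4453.19) = 10.60%.
2024: real = 5861.4/1.203 = 4872.32; growth vs 2023 (4925.02) = -1.07%.
2025: real = 5713.8/1.241 = 4604.19; growth vs 2024 (4872.32) = -5.50%.
2026: real = 6005.4/1.328 = 4522.14; growth vs 2025 (4604.19) = -1.78%.
2027: real = 6267.2/1.365 = 4591.36; growth vs 2026 (4522.14) = 1.53%.

2023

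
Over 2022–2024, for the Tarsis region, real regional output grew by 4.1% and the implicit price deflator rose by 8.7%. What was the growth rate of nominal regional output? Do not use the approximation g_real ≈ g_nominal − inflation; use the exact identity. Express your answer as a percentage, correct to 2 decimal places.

13.16%

(1 + g_nom) = (1 + g_real)(1 + π) = 1.0410 × 1.0870 = 1.13157.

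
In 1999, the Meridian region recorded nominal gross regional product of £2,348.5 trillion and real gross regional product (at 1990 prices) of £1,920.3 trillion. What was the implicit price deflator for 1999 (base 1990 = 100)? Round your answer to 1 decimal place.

implicit price deflator = (Nominal / Real) × 100 = 2348.5 / 1920.3 × 100 = 122.30.

122.3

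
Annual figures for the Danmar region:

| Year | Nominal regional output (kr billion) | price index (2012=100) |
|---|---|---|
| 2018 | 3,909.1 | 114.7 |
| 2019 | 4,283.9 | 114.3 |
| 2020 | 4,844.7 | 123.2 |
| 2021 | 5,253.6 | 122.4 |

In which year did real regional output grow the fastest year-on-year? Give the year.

2019

2019: real = 4283.9/1.143 = 3747.94; growth vs 2018 (3408.11) = 9.97%.
2020: real = 4844.7/1.232 = 3932.39; growth vs 2019 (3747.94) = 4.92%.
2021: real = 5253.6/1.224 = 4292.16; growth vs 2020 (3932.39) = 9.15%.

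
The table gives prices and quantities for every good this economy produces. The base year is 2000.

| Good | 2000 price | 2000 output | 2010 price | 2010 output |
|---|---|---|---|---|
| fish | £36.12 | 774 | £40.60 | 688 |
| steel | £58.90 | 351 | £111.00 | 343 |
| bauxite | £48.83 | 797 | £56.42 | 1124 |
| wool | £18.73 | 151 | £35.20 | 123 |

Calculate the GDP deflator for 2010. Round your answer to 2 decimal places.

Nominal GDP 2010 = 40.60·688 + 111.00·343 + 56.42·1124 + 35.20·123 = 133751.48.
Real GDP 2010 (at 2000 prices) = 36.12·688 + 58.90·343 + 48.83·1124 + 18.73·123 = 102241.97.
Deflator = Nominal/Real × 100 = 133751.48/102241.97 × 100 = 130.819.

130.82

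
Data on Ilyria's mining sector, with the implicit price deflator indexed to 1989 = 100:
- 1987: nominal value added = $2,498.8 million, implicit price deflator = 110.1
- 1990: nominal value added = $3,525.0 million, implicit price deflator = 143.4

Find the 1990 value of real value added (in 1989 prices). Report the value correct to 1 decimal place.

Real value added = Nominal / (implicit price deflator/100) = 3525.0 / 1.434 = 2458.16.

$2,458.2 million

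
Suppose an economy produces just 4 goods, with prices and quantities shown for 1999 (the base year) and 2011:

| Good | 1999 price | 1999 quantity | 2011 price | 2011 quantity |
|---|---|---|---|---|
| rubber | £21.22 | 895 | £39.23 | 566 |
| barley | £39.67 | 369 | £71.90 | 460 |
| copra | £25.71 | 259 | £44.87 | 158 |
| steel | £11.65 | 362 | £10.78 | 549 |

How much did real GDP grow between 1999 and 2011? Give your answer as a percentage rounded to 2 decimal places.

-8.51%

Real GDP 1999 = Nominal GDP 1999 = 21.22·895 + 39.67·369 + 25.71·259 + 11.65·362 = 44506.32.
Real GDP 2011 (at 1999 prices) = 21.22·566 + 39.67·460 + 25.71·158 + 11.65·549 = 40716.75.
Real growth = 40716.75/44506.32 − 1 = -0.0851.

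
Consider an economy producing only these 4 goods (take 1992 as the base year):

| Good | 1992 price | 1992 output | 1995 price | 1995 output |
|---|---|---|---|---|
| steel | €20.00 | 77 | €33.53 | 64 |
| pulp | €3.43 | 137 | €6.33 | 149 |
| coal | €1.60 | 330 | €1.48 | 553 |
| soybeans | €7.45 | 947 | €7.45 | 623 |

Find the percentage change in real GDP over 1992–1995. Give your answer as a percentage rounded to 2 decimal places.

Real GDP 1992 = Nominal GDP 1992 = 20.00·77 + 3.43·137 + 1.60·330 + 7.45·947 = 9593.06.
Real GDP 1995 (at 1992 prices) = 20.00·64 + 3.43·149 + 1.60·553 + 7.45·623 = 7317.22.
Real growth = 7317.22/9593.06 − 1 = -0.2372.

-23.72%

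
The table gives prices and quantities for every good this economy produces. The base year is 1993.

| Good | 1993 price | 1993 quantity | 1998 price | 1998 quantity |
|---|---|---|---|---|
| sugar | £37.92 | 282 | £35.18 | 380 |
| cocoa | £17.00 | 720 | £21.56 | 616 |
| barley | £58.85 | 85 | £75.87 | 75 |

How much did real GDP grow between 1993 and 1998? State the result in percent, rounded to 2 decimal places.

4.87%

Real GDP 1993 = Nominal GDP 1993 = 37.92·282 + 17.00·720 + 58.85·85 = 27935.69.
Real GDP 1998 (at 1993 prices) = 37.92·380 + 17.00·616 + 58.85·75 = 29295.35.
Real growth = 29295.35/27935.69 − 1 = 0.0487.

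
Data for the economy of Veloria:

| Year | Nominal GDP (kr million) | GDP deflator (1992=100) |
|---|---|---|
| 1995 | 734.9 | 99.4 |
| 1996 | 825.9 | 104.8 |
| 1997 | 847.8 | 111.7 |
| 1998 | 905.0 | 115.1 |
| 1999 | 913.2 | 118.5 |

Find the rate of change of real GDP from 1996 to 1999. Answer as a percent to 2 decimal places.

-2.21%

Real GDP 1996 = 825.9/1.048 = 788.07.
Real GDP 1999 = 913.2/1.185 = 770.63.
Change = 770.63/788.07 − 1 = -0.0221.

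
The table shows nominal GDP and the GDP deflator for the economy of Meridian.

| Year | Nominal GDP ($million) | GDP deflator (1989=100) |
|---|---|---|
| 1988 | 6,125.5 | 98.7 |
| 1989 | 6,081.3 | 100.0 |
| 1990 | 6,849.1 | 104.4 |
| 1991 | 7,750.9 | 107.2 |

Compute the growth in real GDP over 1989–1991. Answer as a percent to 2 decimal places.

18.89%

Real GDP 1989 = 6081.3/1.000 = 6081.30.
Real GDP 1991 = 7750.9/1.072 = 7230.32.
Change = 7230.32/6081.30 − 1 = 0.1889.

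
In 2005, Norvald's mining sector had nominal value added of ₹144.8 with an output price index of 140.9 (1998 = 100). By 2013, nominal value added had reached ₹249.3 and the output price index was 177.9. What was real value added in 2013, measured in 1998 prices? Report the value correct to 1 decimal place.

₹140.1

Real value added = Nominal / (output price index/100) = 249.3 / 1.779 = 140.13.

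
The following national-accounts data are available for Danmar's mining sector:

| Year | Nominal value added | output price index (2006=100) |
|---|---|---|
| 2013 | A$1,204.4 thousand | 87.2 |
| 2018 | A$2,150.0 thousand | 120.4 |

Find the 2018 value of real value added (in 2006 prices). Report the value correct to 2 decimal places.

Real value added = Nominal / (output price index/100) = 2150.0 / 1.204 = 1785.71.

A$1,785.71 thousand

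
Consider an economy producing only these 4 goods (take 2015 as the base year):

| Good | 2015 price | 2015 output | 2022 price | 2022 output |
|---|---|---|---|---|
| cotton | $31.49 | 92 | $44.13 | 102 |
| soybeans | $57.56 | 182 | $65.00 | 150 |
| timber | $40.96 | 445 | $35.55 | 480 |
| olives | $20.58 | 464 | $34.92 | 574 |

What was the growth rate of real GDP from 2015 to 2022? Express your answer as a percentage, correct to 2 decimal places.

5.27%

Real GDP 2015 = Nominal GDP 2015 = 31.49·92 + 57.56·182 + 40.96·445 + 20.58·464 = 41149.32.
Real GDP 2022 (at 2015 prices) = 31.49·102 + 57.56·150 + 40.96·480 + 20.58·574 = 43319.70.
Real growth = 43319.70/41149.32 − 1 = 0.0527.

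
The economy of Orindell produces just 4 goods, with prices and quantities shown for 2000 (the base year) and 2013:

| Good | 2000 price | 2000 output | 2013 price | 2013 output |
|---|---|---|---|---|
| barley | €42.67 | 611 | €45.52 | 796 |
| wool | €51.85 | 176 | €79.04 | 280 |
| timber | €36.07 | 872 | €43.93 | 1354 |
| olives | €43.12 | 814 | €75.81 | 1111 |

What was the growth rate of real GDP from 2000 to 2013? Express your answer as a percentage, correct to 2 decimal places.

Real GDP 2000 = Nominal GDP 2000 = 42.67·611 + 51.85·176 + 36.07·872 + 43.12·814 = 101749.69.
Real GDP 2013 (at 2000 prices) = 42.67·796 + 51.85·280 + 36.07·1354 + 43.12·1111 = 145228.42.
Real growth = 145228.42/101749.69 − 1 = 0.4273.

42.73%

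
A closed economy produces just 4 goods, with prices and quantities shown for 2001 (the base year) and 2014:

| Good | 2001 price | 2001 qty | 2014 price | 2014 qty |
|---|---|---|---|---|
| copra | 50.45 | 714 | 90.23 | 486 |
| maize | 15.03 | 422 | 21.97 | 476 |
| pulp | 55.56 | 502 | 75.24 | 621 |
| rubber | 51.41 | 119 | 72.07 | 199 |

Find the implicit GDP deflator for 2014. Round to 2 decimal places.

151.00

Nominal GDP 2014 = 90.23·486 + 21.97·476 + 75.24·621 + 72.07·199 = 115375.47.
Real GDP 2014 (at 2001 prices) = 50.45·486 + 15.03·476 + 55.56·621 + 51.41·199 = 76406.33.
Deflator = Nominal/Real × 100 = 115375.47/76406.33 × 100 = 151.003.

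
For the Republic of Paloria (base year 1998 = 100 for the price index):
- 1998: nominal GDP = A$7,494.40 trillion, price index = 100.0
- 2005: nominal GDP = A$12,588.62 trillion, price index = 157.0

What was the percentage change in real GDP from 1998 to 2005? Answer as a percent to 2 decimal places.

Deflate each year: 1998 → 7494.40/1.000 = 7494.40; 2005 → 12588.62/1.570 = 8018.23.
So real GDP changed by 8018.23/7494.40 − 1 = 0.0699, i.e. 6.99%.

6.99%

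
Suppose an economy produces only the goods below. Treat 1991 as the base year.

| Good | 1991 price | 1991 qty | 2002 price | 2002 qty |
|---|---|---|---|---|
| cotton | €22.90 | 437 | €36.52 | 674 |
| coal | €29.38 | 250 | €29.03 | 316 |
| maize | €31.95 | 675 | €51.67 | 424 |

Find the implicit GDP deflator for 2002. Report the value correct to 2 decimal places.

145.55

Nominal GDP 2002 = 36.52·674 + 29.03·316 + 51.67·424 = 55696.04.
Real GDP 2002 (at 1991 prices) = 22.90·674 + 29.38·316 + 31.95·424 = 38265.48.
Deflator = Nominal/Real × 100 = 55696.04/38265.48 × 100 = 145.552.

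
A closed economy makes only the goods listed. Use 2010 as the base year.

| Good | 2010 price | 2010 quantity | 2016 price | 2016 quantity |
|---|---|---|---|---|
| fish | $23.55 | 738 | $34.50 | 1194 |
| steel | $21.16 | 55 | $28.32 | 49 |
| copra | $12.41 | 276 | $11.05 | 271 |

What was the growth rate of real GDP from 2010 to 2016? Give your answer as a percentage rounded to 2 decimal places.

Real GDP 2010 = Nominal GDP 2010 = 23.55·738 + 21.16·55 + 12.41·276 = 21968.86.
Real GDP 2016 (at 2010 prices) = 23.55·1194 + 21.16·49 + 12.41·271 = 32518.65.
Real growth = 32518.65/21968.86 − 1 = 0.4802.

48.02%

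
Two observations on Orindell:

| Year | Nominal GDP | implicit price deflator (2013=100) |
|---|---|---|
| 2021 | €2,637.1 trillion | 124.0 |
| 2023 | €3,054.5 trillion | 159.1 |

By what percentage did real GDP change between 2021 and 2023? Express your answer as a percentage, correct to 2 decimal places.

-9.73%

Deflate each year: 2021 → 2637.1/1.240 = 2126.69; 2023 → 3054.5/1.591 = 1919.86.
So real GDP changed by 1919.86/2126.69 − 1 = -0.0973, i.e. -9.73%.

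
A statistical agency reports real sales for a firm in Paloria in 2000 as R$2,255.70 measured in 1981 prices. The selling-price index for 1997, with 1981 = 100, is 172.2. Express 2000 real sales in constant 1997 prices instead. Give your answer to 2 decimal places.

R$3,884.32

Real sales in 1997 prices = Real sales in 1981 prices × (P_1997/P_1981) = 2255.70 × 1.722 = 3884.32.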